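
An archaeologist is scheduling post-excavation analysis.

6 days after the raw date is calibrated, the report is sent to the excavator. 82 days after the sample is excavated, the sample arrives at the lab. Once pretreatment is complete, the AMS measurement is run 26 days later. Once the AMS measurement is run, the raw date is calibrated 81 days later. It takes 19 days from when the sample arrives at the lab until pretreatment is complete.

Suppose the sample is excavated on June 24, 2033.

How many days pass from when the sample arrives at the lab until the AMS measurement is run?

Causal path: the sample arrives at the lab → pretreatment is complete → the AMS measurement is run.
Total delay along the path: 19 + 26 = 45 days.

45 days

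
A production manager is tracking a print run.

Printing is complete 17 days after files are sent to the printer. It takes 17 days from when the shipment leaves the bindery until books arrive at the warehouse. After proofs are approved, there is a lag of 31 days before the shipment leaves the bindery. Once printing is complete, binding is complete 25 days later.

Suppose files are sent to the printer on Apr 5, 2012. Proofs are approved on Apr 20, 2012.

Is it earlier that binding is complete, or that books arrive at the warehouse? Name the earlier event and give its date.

Binding is complete — May 17, 2012

Files are sent to the printer: Apr 5, 2012.
Printing is complete: Apr 5, 2012 + 17 days = Apr 22, 2012.
Binding is complete: Apr 22, 2012 + 25 days = May 17, 2012.
Proofs are approved: Apr 20, 2012.
The shipment leaves the bindery: Apr 20, 2012 + 31 days = May 21, 2012.
Books arrive at the warehouse: May 21, 2012 + 17 days = Jun 7, 2012.
Comparing: binding is complete on May 17, 2012 vs books arrive at the warehouse on Jun 7, 2012. Earlier: binding is complete.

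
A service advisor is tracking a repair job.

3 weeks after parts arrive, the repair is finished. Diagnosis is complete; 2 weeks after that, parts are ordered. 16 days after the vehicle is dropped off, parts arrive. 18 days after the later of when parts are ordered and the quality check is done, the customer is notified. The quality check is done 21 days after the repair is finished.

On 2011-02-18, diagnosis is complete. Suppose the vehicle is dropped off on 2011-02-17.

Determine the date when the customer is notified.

2011-05-04

Diagnosis is complete: Feb 18, 2011.
Parts are ordered: Feb 18, 2011 + 2 weeks = Mar 4, 2011.
The vehicle is dropped off: Feb 17, 2011.
Parts arrive: Feb 17, 2011 + 16 days = Mar 5, 2011.
The repair is finished: Mar 5, 2011 + 3 weeks = Mar 26, 2011.
The quality check is done: Mar 26, 2011 + 21 days = Apr 16, 2011.
Both prerequisites met — parts are ordered (Mar 4, 2011), the quality check is done (Apr 16, 2011); the later is Apr 16, 2011.
The customer is notified: Apr 16, 2011 + 18 days = May 4, 2011.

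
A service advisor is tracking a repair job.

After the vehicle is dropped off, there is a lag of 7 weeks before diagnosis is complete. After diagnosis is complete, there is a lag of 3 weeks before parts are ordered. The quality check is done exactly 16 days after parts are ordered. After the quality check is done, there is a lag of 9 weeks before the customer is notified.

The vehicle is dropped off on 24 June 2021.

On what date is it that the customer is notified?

20 November 2021

The vehicle is dropped off: Jun 24, 2021.
Diagnosis is complete: Jun 24, 2021 + 7 weeks = Aug 12, 2021.
Parts are ordered: Aug 12, 2021 + 3 weeks = Sep 2, 2021.
The quality check is done: Sep 2, 2021 + 16 days = Sep 18, 2021.
The customer is notified: Sep 18, 2021 + 9 weeks = Nov 20, 2021.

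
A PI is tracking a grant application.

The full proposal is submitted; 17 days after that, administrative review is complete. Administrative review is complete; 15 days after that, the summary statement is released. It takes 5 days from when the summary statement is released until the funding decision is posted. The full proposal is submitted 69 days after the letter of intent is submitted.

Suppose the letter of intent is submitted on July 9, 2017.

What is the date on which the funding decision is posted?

The letter of intent is submitted: Jul 9, 2017.
The full proposal is submitted: Jul 9, 2017 + 69 days = Sep 16, 2017.
Administrative review is complete: Sep 16, 2017 + 17 days = Oct 3, 2017.
The summary statement is released: Oct 3, 2017 + 15 days = Oct 18, 2017.
The funding decision is posted: Oct 18, 2017 + 5 days = Oct 23, 2017.

October 23, 2017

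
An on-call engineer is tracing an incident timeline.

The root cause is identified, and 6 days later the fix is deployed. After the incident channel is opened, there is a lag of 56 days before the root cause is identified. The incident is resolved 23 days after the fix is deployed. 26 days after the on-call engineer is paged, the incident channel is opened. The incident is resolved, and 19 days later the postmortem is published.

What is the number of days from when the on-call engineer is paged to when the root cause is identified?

82 days

Causal path: the on-call engineer is paged → the incident channel is opened → the root cause is identified.
Total delay along the path: 26 + 56 = 82 days.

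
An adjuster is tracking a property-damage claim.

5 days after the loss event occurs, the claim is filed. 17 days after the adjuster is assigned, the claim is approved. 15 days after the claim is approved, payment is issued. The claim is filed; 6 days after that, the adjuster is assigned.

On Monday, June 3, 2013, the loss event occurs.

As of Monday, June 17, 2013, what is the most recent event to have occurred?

The adjuster is assigned

The loss event occurs: Jun 3, 2013.
The claim is filed: Jun 3, 2013 + 5 days = Jun 8, 2013.
The adjuster is assigned: Jun 8, 2013 + 6 days = Jun 14, 2013.
The claim is approved: Jun 14, 2013 + 17 days = Jul 1, 2013.
Payment is issued: Jul 1, 2013 + 15 days = Jul 16, 2013.
Jun 17, 2013 falls between when the adjuster is assigned (Jun 14, 2013) and when the claim is approved (Jul 1, 2013).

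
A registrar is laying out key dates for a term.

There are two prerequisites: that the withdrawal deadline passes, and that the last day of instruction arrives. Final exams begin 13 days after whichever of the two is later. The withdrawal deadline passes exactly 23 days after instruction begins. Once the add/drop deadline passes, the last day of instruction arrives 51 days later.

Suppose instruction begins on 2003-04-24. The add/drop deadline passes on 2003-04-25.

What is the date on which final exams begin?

2003-06-28

Instruction begins: Apr 24, 2003.
The withdrawal deadline passes: Apr 24, 2003 + 23 days = May 17, 2003.
The add/drop deadline passes: Apr 25, 2003.
The last day of instruction arrives: Apr 25, 2003 + 51 days = Jun 15, 2003.
Both prerequisites met — the withdrawal deadline passes (May 17, 2003), the last day of instruction arrives (Jun 15, 2003); the later is Jun 15, 2003.
Final exams begin: Jun 15, 2003 + 13 days = Jun 28, 2003.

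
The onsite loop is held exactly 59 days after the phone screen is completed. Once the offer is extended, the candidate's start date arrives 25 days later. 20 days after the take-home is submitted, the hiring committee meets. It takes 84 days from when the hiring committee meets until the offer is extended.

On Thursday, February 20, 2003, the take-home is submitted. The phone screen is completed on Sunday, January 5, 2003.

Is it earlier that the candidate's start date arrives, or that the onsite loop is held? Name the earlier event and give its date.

The onsite loop is held — Wednesday, March 5, 2003

The take-home is submitted: Feb 20, 2003.
The hiring committee meets: Feb 20, 2003 + 20 days = Mar 12, 2003.
The offer is extended: Mar 12, 2003 + 84 days = Jun 4, 2003.
The candidate's start date arrives: Jun 4, 2003 + 25 days = Jun 29, 2003.
The phone screen is completed: Jan 5, 2003.
The onsite loop is held: Jan 5, 2003 + 59 days = Mar 5, 2003.
Comparing: the candidate's start date arrives on Jun 29, 2003 vs the onsite loop is held on Mar 5, 2003. Earlier: the onsite loop is held.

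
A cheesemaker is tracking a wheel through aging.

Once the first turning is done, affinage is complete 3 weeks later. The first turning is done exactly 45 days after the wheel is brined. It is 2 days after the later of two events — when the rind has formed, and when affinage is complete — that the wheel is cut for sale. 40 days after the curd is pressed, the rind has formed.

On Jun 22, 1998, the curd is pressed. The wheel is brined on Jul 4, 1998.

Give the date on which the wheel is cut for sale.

The curd is pressed: Jun 22, 1998.
The rind has formed: Jun 22, 1998 + 40 days = Aug 1, 1998.
The wheel is brined: Jul 4, 1998.
The first turning is done: Jul 4, 1998 + 45 days = Aug 18, 1998.
Affinage is complete: Aug 18, 1998 + 3 weeks = Sep 8, 1998.
Both prerequisites met — the rind has formed (Aug 1, 1998), affinage is complete (Sep 8, 1998); the later is Sep 8, 1998.
The wheel is cut for sale: Sep 8, 1998 + 2 days = Sep 10, 1998.

Sep 10, 1998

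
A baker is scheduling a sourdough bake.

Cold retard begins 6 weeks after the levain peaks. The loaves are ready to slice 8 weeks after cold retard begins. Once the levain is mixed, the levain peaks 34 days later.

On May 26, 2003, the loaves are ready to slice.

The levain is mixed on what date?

The loaves are ready to slice: May 26, 2003.
Cold retard begins: May 26, 2003 − 8 weeks = Mar 31, 2003.
The levain peaks: Mar 31, 2003 − 6 weeks = Feb 17, 2003.
The levain is mixed: Feb 17, 2003 − 34 days = Jan 14, 2003.

Jan 14, 2003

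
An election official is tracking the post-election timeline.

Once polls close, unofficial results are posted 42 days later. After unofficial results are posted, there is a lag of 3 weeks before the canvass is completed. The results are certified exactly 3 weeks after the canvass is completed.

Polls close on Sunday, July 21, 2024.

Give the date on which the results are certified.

Polls close: Jul 21, 2024.
Unofficial results are posted: Jul 21, 2024 + 42 days = Sep 1, 2024.
The canvass is completed: Sep 1, 2024 + 3 weeks = Sep 22, 2024.
The results are certified: Sep 22, 2024 + 3 weeks = Oct 13, 2024.

Sunday, October 13, 2024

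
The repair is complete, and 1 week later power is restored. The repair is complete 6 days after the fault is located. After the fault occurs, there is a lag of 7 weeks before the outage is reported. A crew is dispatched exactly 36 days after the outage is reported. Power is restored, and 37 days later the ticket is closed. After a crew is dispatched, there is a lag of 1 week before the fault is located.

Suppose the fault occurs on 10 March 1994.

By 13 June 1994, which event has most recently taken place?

The fault occurs: Mar 10, 1994.
The outage is reported: Mar 10, 1994 + 7 weeks = Apr 28, 1994.
A crew is dispatched: Apr 28, 1994 + 36 days = Jun 3, 1994.
The fault is located: Jun 3, 1994 + 1 week = Jun 10, 1994.
The repair is complete: Jun 10, 1994 + 6 days = Jun 16, 1994.
Power is restored: Jun 16, 1994 + 1 week = Jun 23, 1994.
The ticket is closed: Jun 23, 1994 + 37 days = Jul 30, 1994.
Jun 13, 1994 falls between when the fault is located (Jun 10, 1994) and when the repair is complete (Jun 16, 1994).

The fault is located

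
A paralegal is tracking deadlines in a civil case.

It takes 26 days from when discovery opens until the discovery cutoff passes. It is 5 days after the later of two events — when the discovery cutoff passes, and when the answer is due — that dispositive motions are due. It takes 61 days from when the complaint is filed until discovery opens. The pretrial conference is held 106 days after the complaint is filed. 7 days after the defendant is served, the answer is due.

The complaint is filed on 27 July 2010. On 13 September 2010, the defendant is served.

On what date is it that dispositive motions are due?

27 October 2010

The complaint is filed: Jul 27, 2010.
Discovery opens: Jul 27, 2010 + 61 days = Sep 26, 2010.
The discovery cutoff passes: Sep 26, 2010 + 26 days = Oct 22, 2010.
The defendant is served: Sep 13, 2010.
The answer is due: Sep 13, 2010 + 7 days = Sep 20, 2010.
Both prerequisites met — the discovery cutoff passes (Oct 22, 2010), the answer is due (Sep 20, 2010); the later is Oct 22, 2010.
Dispositive motions are due: Oct 22, 2010 + 5 days = Oct 27, 2010.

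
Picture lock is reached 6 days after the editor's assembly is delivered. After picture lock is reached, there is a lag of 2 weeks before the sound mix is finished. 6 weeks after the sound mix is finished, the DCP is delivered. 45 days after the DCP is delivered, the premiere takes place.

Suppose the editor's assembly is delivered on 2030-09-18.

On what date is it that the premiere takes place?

2031-01-03

The editor's assembly is delivered: Sep 18, 2030.
Picture lock is reached: Sep 18, 2030 + 6 days = Sep 24, 2030.
The sound mix is finished: Sep 24, 2030 + 2 weeks = Oct 8, 2030.
The DCP is delivered: Oct 8, 2030 + 6 weeks = Nov 19, 2030.
The premiere takes place: Nov 19, 2030 + 45 days = Jan 3, 2031.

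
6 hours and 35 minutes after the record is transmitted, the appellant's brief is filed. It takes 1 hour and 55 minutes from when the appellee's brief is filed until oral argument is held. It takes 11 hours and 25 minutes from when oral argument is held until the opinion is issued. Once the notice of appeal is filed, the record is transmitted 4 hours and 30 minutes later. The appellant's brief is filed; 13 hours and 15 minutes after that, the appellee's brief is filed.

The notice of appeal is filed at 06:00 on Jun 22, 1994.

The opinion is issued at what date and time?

19:40 on Jun 23, 1994

The notice of appeal is filed: 06:00 Jun 22, 1994.
The record is transmitted: 06:00 Jun 22, 1994 + 4h30m = 10:30 Jun 22, 1994.
The appellant's brief is filed: 10:30 Jun 22, 1994 + 6h35m = 17:05 Jun 22, 1994.
The appellee's brief is filed: 17:05 Jun 22, 1994 + 13h15m = 06:20 Jun 23, 1994.
Oral argument is held: 06:20 Jun 23, 1994 + 1h55m = 08:15 Jun 23, 1994.
The opinion is issued: 08:15 Jun 23, 1994 + 11h25m = 19:40 Jun 23, 1994.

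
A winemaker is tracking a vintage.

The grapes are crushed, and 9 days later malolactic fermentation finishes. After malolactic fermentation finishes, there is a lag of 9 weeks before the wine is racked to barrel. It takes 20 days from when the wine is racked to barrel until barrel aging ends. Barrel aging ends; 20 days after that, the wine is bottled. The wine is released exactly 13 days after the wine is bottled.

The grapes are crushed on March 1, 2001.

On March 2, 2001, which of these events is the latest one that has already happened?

The grapes are crushed: Mar 1, 2001.
Malolactic fermentation finishes: Mar 1, 2001 + 9 days = Mar 10, 2001.
The wine is racked to barrel: Mar 10, 2001 + 9 weeks = May 12, 2001.
Barrel aging ends: May 12, 2001 + 20 days = Jun 1, 2001.
The wine is bottled: Jun 1, 2001 + 20 days = Jun 21, 2001.
The wine is released: Jun 21, 2001 + 13 days = Jul 4, 2001.
Mar 2, 2001 falls between when the grapes are crushed (Mar 1, 2001) and when malolactic fermentation finishes (Mar 10, 2001).

The grapes are crushed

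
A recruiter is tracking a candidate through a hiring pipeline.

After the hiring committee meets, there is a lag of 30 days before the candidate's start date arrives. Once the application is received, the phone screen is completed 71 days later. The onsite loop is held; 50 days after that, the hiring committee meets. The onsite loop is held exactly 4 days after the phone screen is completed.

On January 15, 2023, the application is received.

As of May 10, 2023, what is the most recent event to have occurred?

The onsite loop is held

The application is received: Jan 15, 2023.
The phone screen is completed: Jan 15, 2023 + 71 days = Mar 27, 2023.
The onsite loop is held: Mar 27, 2023 + 4 days = Mar 31, 2023.
The hiring committee meets: Mar 31, 2023 + 50 days = May 20, 2023.
The candidate's start date arrives: May 20, 2023 + 30 days = Jun 19, 2023.
May 10, 2023 falls between when the onsite loop is held (Mar 31, 2023) and when the hiring committee meets (May 20, 2023).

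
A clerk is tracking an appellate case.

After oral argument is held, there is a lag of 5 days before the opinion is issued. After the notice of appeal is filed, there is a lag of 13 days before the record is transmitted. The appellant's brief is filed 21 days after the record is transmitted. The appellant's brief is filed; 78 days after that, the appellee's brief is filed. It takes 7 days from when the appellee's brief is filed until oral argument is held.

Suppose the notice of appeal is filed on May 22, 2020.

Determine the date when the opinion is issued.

September 23, 2020

The notice of appeal is filed: May 22, 2020.
The record is transmitted: May 22, 2020 + 13 days = Jun 4, 2020.
The appellant's brief is filed: Jun 4, 2020 + 21 days = Jun 25, 2020.
The appellee's brief is filed: Jun 25, 2020 + 78 days = Sep 11, 2020.
Oral argument is held: Sep 11, 2020 + 7 days = Sep 18, 2020.
The opinion is issued: Sep 18, 2020 + 5 days = Sep 23, 2020.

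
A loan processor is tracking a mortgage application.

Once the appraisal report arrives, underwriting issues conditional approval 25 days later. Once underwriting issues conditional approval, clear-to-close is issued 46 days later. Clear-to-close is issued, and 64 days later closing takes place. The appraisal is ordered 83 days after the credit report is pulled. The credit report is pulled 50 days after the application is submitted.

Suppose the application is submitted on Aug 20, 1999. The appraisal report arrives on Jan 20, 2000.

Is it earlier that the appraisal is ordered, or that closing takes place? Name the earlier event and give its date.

The appraisal is ordered — Dec 31, 1999

The application is submitted: Aug 20, 1999.
The credit report is pulled: Aug 20, 1999 + 50 days = Oct 9, 1999.
The appraisal is ordered: Oct 9, 1999 + 83 days = Dec 31, 1999.
The appraisal report arrives: Jan 20, 2000.
Underwriting issues conditional approval: Jan 20, 2000 + 25 days = Feb 14, 2000.
Clear-to-close is issued: Feb 14, 2000 + 46 days = Mar 31, 2000.
Closing takes place: Mar 31, 2000 + 64 days = Jun 3, 2000.
Comparing: the appraisal is ordered on Dec 31, 1999 vs closing takes place on Jun 3, 2000. Earlier: the appraisal is ordered.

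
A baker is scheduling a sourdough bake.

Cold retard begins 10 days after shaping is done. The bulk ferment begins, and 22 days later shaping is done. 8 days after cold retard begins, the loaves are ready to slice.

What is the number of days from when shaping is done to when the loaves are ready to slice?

Causal path: shaping is done → cold retard begins → the loaves are ready to slice.
Total delay along the path: 10 + 8 = 18 days.

18 days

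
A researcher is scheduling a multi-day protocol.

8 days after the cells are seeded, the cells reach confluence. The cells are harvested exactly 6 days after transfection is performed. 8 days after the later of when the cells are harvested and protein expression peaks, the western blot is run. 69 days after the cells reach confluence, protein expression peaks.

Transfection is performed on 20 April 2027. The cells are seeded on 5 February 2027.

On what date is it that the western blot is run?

4 May 2027

Transfection is performed: Apr 20, 2027.
The cells are harvested: Apr 20, 2027 + 6 days = Apr 26, 2027.
The cells are seeded: Feb 5, 2027.
The cells reach confluence: Feb 5, 2027 + 8 days = Feb 13, 2027.
Protein expression peaks: Feb 13, 2027 + 69 days = Apr 23, 2027.
Both prerequisites met — the cells are harvested (Apr 26, 2027), protein expression peaks (Apr 23, 2027); the later is Apr 26, 2027.
The western blot is run: Apr 26, 2027 + 8 days = May 4, 2027.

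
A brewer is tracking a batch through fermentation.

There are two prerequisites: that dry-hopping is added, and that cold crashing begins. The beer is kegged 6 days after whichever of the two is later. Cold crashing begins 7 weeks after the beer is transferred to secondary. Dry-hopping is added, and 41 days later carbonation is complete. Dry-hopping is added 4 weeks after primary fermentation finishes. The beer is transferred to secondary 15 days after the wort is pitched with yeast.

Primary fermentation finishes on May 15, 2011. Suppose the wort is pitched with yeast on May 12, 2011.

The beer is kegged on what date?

Jul 21, 2011

Primary fermentation finishes: May 15, 2011.
Dry-hopping is added: May 15, 2011 + 4 weeks = Jun 12, 2011.
The wort is pitched with yeast: May 12, 2011.
The beer is transferred to secondary: May 12, 2011 + 15 days = May 27, 2011.
Cold crashing begins: May 27, 2011 + 7 weeks = Jul 15, 2011.
Both prerequisites met — dry-hopping is added (Jun 12, 2011), cold crashing begins (Jul 15, 2011); the later is Jul 15, 2011.
The beer is kegged: Jul 15, 2011 + 6 days = Jul 21, 2011.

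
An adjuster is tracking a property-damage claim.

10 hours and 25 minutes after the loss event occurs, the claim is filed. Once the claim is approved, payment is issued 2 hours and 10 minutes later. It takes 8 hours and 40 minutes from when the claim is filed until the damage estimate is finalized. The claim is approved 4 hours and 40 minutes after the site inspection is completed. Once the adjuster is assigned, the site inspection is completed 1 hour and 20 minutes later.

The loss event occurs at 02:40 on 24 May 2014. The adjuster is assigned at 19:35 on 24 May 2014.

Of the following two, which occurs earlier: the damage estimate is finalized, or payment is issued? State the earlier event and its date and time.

The damage estimate is finalized — 21:45 on 24 May 2014

The loss event occurs: 02:40 May 24, 2014.
The claim is filed: 02:40 May 24, 2014 + 10h25m = 13:05 May 24, 2014.
The damage estimate is finalized: 13:05 May 24, 2014 + 8h40m = 21:45 May 24, 2014.
The adjuster is assigned: 19:35 May 24, 2014.
The site inspection is completed: 19:35 May 24, 2014 + 1h20m = 20:55 May 24, 2014.
The claim is approved: 20:55 May 24, 2014 + 4h40m = 01:35 May 25, 2014.
Payment is issued: 01:35 May 25, 2014 + 2h10m = 03:45 May 25, 2014.
Comparing: the damage estimate is finalized at 21:45 May 24, 2014 vs payment is issued at 03:45 May 25, 2014. Earlier: the damage estimate is finalized.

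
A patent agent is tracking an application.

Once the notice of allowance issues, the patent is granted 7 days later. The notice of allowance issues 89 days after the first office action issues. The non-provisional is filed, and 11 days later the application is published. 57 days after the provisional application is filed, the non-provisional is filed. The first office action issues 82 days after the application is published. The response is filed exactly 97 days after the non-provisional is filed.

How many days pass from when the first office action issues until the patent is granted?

Causal path: the first office action issues → the notice of allowance issues → the patent is granted.
Total delay along the path: 89 + 7 = 96 days.

96 days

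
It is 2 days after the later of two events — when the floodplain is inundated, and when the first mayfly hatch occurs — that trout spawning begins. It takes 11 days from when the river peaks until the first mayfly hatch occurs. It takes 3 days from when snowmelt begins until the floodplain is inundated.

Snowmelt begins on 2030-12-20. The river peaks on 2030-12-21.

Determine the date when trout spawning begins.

2031-01-03

Snowmelt begins: Dec 20, 2030.
The floodplain is inundated: Dec 20, 2030 + 3 days = Dec 23, 2030.
The river peaks: Dec 21, 2030.
The first mayfly hatch occurs: Dec 21, 2030 + 11 days = Jan 1, 2031.
Both prerequisites met — the floodplain is inundated (Dec 23, 2030), the first mayfly hatch occurs (Jan 1, 2031); the later is Jan 1, 2031.
Trout spawning begins: Jan 1, 2031 + 2 days = Jan 3, 2031.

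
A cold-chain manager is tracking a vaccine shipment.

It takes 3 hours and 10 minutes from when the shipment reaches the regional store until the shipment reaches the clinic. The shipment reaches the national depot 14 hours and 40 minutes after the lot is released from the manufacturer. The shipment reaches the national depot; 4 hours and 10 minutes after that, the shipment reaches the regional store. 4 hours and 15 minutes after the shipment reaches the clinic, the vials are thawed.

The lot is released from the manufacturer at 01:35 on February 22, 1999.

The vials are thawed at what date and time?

The lot is released from the manufacturer: 01:35 Feb 22, 1999.
The shipment reaches the national depot: 01:35 Feb 22, 1999 + 14h40m = 16:15 Feb 22, 1999.
The shipment reaches the regional store: 16:15 Feb 22, 1999 + 4h10m = 20:25 Feb 22, 1999.
The shipment reaches the clinic: 20:25 Feb 22, 1999 + 3h10m = 23:35 Feb 22, 1999.
The vials are thawed: 23:35 Feb 22, 1999 + 4h15m = 03:50 Feb 23, 1999.

03:50 on February 23, 1999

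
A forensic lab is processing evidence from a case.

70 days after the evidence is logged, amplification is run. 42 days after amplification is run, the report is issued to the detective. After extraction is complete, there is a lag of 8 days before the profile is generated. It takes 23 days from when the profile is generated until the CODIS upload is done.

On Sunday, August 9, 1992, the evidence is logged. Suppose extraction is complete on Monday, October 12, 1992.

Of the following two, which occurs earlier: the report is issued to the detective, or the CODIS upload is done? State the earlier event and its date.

The CODIS upload is done — Thursday, November 12, 1992

The evidence is logged: Aug 9, 1992.
Amplification is run: Aug 9, 1992 + 70 days = Oct 18, 1992.
The report is issued to the detective: Oct 18, 1992 + 42 days = Nov 29, 1992.
Extraction is complete: Oct 12, 1992.
The profile is generated: Oct 12, 1992 + 8 days = Oct 20, 1992.
The CODIS upload is done: Oct 20, 1992 + 23 days = Nov 12, 1992.
Comparing: the report is issued to the detective on Nov 29, 1992 vs the CODIS upload is done on Nov 12, 1992. Earlier: the CODIS upload is done.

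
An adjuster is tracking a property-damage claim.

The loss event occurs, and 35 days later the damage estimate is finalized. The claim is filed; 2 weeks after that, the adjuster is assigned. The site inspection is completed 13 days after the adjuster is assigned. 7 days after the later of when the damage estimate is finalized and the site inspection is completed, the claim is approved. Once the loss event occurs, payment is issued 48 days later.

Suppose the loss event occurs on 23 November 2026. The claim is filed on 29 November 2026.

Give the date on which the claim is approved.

4 January 2027

The loss event occurs: Nov 23, 2026.
The damage estimate is finalized: Nov 23, 2026 + 35 days = Dec 28, 2026.
The claim is filed: Nov 29, 2026.
The adjuster is assigned: Nov 29, 2026 + 2 weeks = Dec 13, 2026.
The site inspection is completed: Dec 13, 2026 + 13 days = Dec 26, 2026.
Both prerequisites met — the damage estimate is finalized (Dec 28, 2026), the site inspection is completed (Dec 26, 2026); the later is Dec 28, 2026.
The claim is approved: Dec 28, 2026 + 7 days = Jan 4, 2027.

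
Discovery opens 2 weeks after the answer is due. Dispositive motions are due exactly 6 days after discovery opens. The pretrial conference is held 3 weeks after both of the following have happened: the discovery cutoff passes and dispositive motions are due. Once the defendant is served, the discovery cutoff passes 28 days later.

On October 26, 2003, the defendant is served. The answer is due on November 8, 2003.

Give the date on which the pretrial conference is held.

December 19, 2003

The defendant is served: Oct 26, 2003.
The discovery cutoff passes: Oct 26, 2003 + 28 days = Nov 23, 2003.
The answer is due: Nov 8, 2003.
Discovery opens: Nov 8, 2003 + 2 weeks = Nov 22, 2003.
Dispositive motions are due: Nov 22, 2003 + 6 days = Nov 28, 2003.
Both prerequisites met — the discovery cutoff passes (Nov 23, 2003), dispositive motions are due (Nov 28, 2003); the later is Nov 28, 2003.
The pretrial conference is held: Nov 28, 2003 + 3 weeks = Dec 19, 2003.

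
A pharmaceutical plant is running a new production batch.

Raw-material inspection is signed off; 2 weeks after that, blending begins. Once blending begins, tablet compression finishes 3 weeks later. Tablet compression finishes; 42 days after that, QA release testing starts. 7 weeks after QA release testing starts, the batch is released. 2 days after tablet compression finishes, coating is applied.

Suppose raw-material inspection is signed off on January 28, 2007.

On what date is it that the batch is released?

Raw-material inspection is signed off: Jan 28, 2007.
Blending begins: Jan 28, 2007 + 2 weeks = Feb 11, 2007.
Tablet compression finishes: Feb 11, 2007 + 3 weeks = Mar 4, 2007.
QA release testing starts: Mar 4, 2007 + 42 days = Apr 15, 2007.
The batch is released: Apr 15, 2007 + 7 weeks = Jun 3, 2007.

June 3, 2007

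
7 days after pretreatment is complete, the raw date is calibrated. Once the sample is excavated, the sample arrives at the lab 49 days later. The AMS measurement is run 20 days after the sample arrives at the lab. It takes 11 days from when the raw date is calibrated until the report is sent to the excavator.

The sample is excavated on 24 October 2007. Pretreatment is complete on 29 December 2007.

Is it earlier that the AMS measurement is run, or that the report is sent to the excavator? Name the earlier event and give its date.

The AMS measurement is run — 1 January 2008

The sample is excavated: Oct 24, 2007.
The sample arrives at the lab: Oct 24, 2007 + 49 days = Dec 12, 2007.
The AMS measurement is run: Dec 12, 2007 + 20 days = Jan 1, 2008.
Pretreatment is complete: Dec 29, 2007.
The raw date is calibrated: Dec 29, 2007 + 7 days = Jan 5, 2008.
The report is sent to the excavator: Jan 5, 2008 + 11 days = Jan 16, 2008.
Comparing: the AMS measurement is run on Jan 1, 2008 vs the report is sent to the excavator on Jan 16, 2008. Earlier: the AMS measurement is run.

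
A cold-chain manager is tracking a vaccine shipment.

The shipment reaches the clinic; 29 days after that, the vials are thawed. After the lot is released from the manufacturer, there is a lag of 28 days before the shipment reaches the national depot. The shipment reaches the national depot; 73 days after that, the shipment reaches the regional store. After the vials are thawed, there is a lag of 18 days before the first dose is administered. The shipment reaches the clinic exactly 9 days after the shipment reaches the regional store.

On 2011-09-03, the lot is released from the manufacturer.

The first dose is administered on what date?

The lot is released from the manufacturer: Sep 3, 2011.
The shipment reaches the national depot: Sep 3, 2011 + 28 days = Oct 1, 2011.
The shipment reaches the regional store: Oct 1, 2011 + 73 days = Dec 13, 2011.
The shipment reaches the clinic: Dec 13, 2011 + 9 days = Dec 22, 2011.
The vials are thawed: Dec 22, 2011 + 29 days = Jan 20, 2012.
The first dose is administered: Jan 20, 2012 + 18 days = Feb 7, 2012.

2012-02-07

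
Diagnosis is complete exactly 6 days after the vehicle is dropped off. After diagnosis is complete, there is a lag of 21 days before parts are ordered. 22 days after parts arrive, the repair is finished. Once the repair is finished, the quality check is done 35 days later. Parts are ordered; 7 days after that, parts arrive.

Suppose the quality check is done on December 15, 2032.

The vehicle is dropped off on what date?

September 15, 2032

The quality check is done: Dec 15, 2032.
The repair is finished: Dec 15, 2032 − 35 days = Nov 10, 2032.
Parts arrive: Nov 10, 2032 − 22 days = Oct 19, 2032.
Parts are ordered: Oct 19, 2032 − 7 days = Oct 12, 2032.
Diagnosis is complete: Oct 12, 2032 − 21 days = Sep 21, 2032.
The vehicle is dropped off: Sep 21, 2032 − 6 days = Sep 15, 2032.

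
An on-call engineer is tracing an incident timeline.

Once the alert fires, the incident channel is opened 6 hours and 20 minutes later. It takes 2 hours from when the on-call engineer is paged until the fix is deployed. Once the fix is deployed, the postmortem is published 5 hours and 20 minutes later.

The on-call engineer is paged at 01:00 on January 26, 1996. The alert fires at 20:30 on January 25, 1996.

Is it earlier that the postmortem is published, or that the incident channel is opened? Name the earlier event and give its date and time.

The incident channel is opened — 02:50 on January 26, 1996

The on-call engineer is paged: 01:00 Jan 26, 1996.
The fix is deployed: 01:00 Jan 26, 1996 + 2h = 03:00 Jan 26, 1996.
The postmortem is published: 03:00 Jan 26, 1996 + 5h20m = 08:20 Jan 26, 1996.
The alert fires: 20:30 Jan 25, 1996.
The incident channel is opened: 20:30 Jan 25, 1996 + 6h20m = 02:50 Jan 26, 1996.
Comparing: the postmortem is published at 08:20 Jan 26, 1996 vs the incident channel is opened at 02:50 Jan 26, 1996. Earlier: the incident channel is opened.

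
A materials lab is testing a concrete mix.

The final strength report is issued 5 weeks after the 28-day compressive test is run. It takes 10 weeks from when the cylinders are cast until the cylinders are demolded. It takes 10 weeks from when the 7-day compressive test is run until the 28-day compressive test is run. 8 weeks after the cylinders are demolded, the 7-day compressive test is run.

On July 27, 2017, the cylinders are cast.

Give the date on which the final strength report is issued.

March 15, 2018

The cylinders are cast: Jul 27, 2017.
The cylinders are demolded: Jul 27, 2017 + 10 weeks = Oct 5, 2017.
The 7-day compressive test is run: Oct 5, 2017 + 8 weeks = Nov 30, 2017.
The 28-day compressive test is run: Nov 30, 2017 + 10 weeks = Feb 8, 2018.
The final strength report is issued: Feb 8, 2018 + 5 weeks = Mar 15, 2018.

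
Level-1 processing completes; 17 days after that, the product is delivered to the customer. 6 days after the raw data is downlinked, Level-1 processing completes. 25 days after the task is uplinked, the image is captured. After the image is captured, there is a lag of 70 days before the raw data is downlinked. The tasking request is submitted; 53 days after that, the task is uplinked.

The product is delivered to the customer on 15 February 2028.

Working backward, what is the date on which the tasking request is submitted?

28 August 2027

The product is delivered to the customer: Feb 15, 2028.
Level-1 processing completes: Feb 15, 2028 − 17 days = Jan 29, 2028.
The raw data is downlinked: Jan 29, 2028 − 6 days = Jan 23, 2028.
The image is captured: Jan 23, 2028 − 70 days = Nov 14, 2027.
The task is uplinked: Nov 14, 2027 − 25 days = Oct 20, 2027.
The tasking request is submitted: Oct 20, 2027 − 53 days = Aug 28, 2027.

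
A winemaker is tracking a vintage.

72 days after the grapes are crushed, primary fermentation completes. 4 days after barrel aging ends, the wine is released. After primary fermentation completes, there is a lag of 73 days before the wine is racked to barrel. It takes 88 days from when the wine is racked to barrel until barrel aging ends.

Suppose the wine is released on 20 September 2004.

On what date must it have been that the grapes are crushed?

27 January 2004

The wine is released: Sep 20, 2004.
Barrel aging ends: Sep 20, 2004 − 4 days = Sep 16, 2004.
The wine is racked to barrel: Sep 16, 2004 − 88 days = Jun 20, 2004.
Primary fermentation completes: Jun 20, 2004 − 73 days = Apr 8, 2004.
The grapes are crushed: Apr 8, 2004 − 72 days = Jan 27, 2004.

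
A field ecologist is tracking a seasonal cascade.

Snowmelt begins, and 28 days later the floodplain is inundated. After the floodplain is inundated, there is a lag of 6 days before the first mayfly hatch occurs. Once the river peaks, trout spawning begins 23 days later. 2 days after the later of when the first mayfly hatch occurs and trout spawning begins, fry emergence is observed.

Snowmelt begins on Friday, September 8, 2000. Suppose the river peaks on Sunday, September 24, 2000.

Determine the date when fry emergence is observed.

Thursday, October 19, 2000

Snowmelt begins: Sep 8, 2000.
The floodplain is inundated: Sep 8, 2000 + 28 days = Oct 6, 2000.
The first mayfly hatch occurs: Oct 6, 2000 + 6 days = Oct 12, 2000.
The river peaks: Sep 24, 2000.
Trout spawning begins: Sep 24, 2000 + 23 days = Oct 17, 2000.
Both prerequisites met — the first mayfly hatch occurs (Oct 12, 2000), trout spawning begins (Oct 17, 2000); the later is Oct 17, 2000.
Fry emergence is observed: Oct 17, 2000 + 2 days = Oct 19, 2000.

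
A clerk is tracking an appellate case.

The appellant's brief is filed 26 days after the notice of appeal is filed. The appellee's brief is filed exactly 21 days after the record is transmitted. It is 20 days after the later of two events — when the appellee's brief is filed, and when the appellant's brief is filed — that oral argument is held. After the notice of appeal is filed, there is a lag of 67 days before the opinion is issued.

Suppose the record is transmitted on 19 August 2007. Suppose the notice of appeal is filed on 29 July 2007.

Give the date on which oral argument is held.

29 September 2007

The record is transmitted: Aug 19, 2007.
The appellee's brief is filed: Aug 19, 2007 + 21 days = Sep 9, 2007.
The notice of appeal is filed: Jul 29, 2007.
The appellant's brief is filed: Jul 29, 2007 + 26 days = Aug 24, 2007.
Both prerequisites met — the appellee's brief is filed (Sep 9, 2007), the appellant's brief is filed (Aug 24, 2007); the later is Sep 9, 2007.
Oral argument is held: Sep 9, 2007 + 20 days = Sep 29, 2007.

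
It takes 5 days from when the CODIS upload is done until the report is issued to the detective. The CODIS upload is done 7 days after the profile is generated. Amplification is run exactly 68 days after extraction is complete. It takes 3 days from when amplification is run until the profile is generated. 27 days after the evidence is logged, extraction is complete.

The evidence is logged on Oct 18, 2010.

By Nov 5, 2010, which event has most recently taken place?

The evidence is logged: Oct 18, 2010.
Extraction is complete: Oct 18, 2010 + 27 days = Nov 14, 2010.
Amplification is run: Nov 14, 2010 + 68 days = Jan 21, 2011.
The profile is generated: Jan 21, 2011 + 3 days = Jan 24, 2011.
The CODIS upload is done: Jan 24, 2011 + 7 days = Jan 31, 2011.
The report is issued to the detective: Jan 31, 2011 + 5 days = Feb 5, 2011.
Nov 5, 2010 falls between when the evidence is logged (Oct 18, 2010) and when extraction is complete (Nov 14, 2010).

The evidence is logged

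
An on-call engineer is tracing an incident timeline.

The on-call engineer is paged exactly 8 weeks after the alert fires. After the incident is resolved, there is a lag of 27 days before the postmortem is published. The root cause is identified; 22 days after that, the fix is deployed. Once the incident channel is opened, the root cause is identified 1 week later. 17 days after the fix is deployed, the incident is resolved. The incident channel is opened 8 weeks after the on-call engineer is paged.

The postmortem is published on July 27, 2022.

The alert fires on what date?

January 23, 2022

The postmortem is published: Jul 27, 2022.
The incident is resolved: Jul 27, 2022 − 27 days = Jun 30, 2022.
The fix is deployed: Jun 30, 2022 − 17 days = Jun 13, 2022.
The root cause is identified: Jun 13, 2022 − 22 days = May 22, 2022.
The incident channel is opened: May 22, 2022 − 1 week = May 15, 2022.
The on-call engineer is paged: May 15, 2022 − 8 weeks = Mar 20, 2022.
The alert fires: Mar 20, 2022 − 8 weeks = Jan 23, 2022.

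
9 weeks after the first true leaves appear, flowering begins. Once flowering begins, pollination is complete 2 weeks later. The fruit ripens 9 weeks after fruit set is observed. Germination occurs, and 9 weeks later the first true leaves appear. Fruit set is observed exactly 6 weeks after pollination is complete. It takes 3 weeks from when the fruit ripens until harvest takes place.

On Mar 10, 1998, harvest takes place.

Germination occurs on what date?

Jun 17, 1997

Harvest takes place: Mar 10, 1998.
The fruit ripens: Mar 10, 1998 − 3 weeks = Feb 17, 1998.
Fruit set is observed: Feb 17, 1998 − 9 weeks = Dec 16, 1997.
Pollination is complete: Dec 16, 1997 − 6 weeks = Nov 4, 1997.
Flowering begins: Nov 4, 1997 − 2 weeks = Oct 21, 1997.
The first true leaves appear: Oct 21, 1997 − 9 weeks = Aug 19, 1997.
Germination occurs: Aug 19, 1997 − 9 weeks = Jun 17, 1997.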